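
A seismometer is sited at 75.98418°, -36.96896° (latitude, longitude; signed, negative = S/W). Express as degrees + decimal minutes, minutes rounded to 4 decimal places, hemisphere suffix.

75° 59.0508′ N, 36° 58.1376′ W

Latitude: minutes = (75.984180 − 75) × 60 = 59.050800
Longitude is negative → W; |value| = 36.968960
Lon: minutes = (36.968960 − 36) × 60 = 58.137600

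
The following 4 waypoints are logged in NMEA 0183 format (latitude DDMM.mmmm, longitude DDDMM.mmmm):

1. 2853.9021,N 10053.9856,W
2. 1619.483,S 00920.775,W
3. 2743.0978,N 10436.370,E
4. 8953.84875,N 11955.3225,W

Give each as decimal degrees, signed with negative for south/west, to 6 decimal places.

Point 1:
  Latitude: degrees = first 2 digits = 28, minutes = 53.9021; 28 + 53.9021/60 = 28.8983683
  N ⇒ keep positive
  λ: degrees = first 3 digits = 100, minutes = 53.9856; 100 + 53.9856/60 = 100.8997600
  hemisphere W, so the sign is −
Point 2:
  Latitude: split at 2 digits → 16° and 19.483′; 16 + 19.483/60 = 16.3247167
  S ⇒ negate
  Longitude: degrees = first 3 digits = 9, minutes = 20.775; 9 + 20.775/60 = 9.3462500
  W ⇒ negate
Point 3:
  Latitude: degrees = first 2 digits = 27, minutes = 43.0978; 27 + 43.0978/60 = 27.7182967
  N → positive
  Longitude: split at 3 digits → 104° and 36.37′; 104 + 36.37/60 = 104.6061667
  E ⇒ keep positive
Point 4:
  φ: split at 2 digits → 89° and 53.84875′; 89 + 53.84875/60 = 89.8974792
  N ⇒ keep positive
  Longitude: split at 3 digits → 119° and 55.3225′; 119 + 55.3225/60 = 119.9220417
  hemisphere W, so the sign is −

1. 28.898368, -100.899760
2. -16.324717, -9.346250
3. 27.718297, 104.606167
4. 89.897479, -119.922042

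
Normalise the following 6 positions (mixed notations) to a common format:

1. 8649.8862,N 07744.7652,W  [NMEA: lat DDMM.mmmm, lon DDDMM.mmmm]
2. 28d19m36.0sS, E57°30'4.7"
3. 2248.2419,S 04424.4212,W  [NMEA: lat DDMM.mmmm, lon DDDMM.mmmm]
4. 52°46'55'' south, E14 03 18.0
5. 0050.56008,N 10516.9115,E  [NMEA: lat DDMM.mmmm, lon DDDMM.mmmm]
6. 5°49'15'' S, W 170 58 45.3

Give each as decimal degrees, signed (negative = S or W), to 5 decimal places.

1. 86.83144, -77.74609
2. -28.32667, 57.50131
3. -22.80403, -44.40702
4. -52.78194, 14.05500
5. 0.84267, 105.28186
6. -5.82083, -170.97925

Point 1:
  Lat: split at 2 digits → 86° and 49.8862′; 86 + 49.8862/60 = 86.831437
  N → positive
  Lon: split at 3 digits → 077° and 44.7652′; 77 + 44.7652/60 = 77.746087
  W → negative
Point 2:
  Lat: 28 + 19/60 + 36/3600 = 28.326667
  S → negative
  Lon: 57° + 30/60 + 4.7/3600 = 57 + 0.500000 + 0.001306 = 57.501306
  E ⇒ keep positive
Point 3:
  Latitude: split at 2 digits → 22° and 48.2419′; 22 + 48.2419/60 = 22.804032
  S → negative
  Lon: degrees = first 3 digits = 44, minutes = 24.4212; 44 + 24.4212/60 = 44.407020
  hemisphere W, so the sign is −
Point 4:
  φ: 52 + 46/60 + 55/3600 = 52.781944
  S → negative
  Longitude: 14° + 3/60 + 18/3600 = 14 + 0.050000 + 0.005000 = 14.055000
  E → positive
Point 5:
  φ: split at 2 digits → 00° and 50.56008′; 0 + 50.56008/60 = 0.842668
  N → positive
  Lon: degrees = first 3 digits = 105, minutes = 16.9115; 105 + 16.9115/60 = 105.281858
  E → positive
Point 6:
  Lat: 5 + 49/60 + 15/3600 = 5.820833
  S → negative
  Longitude: 170° + 58/60 + 45.3/3600 = 170 + 0.966667 + 0.012583 = 170.979250
  W ⇒ negate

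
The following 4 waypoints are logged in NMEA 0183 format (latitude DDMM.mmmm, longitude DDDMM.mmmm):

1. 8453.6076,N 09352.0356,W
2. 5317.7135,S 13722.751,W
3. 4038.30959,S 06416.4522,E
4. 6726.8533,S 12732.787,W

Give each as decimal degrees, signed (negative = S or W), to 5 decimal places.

Point 1:
  Latitude: split at 2 digits → 84° and 53.6076′; 84 + 53.6076/60 = 84.893460
  N → positive
  λ: degrees = first 3 digits = 93, minutes = 52.0356; 93 + 52.0356/60 = 93.867260
  W → negative
Point 2:
  Lat: degrees = first 2 digits = 53, minutes = 17.7135; 53 + 17.7135/60 = 53.295225
  S → negative
  Lon: degrees = first 3 digits = 137, minutes = 22.751; 137 + 22.751/60 = 137.379183
  hemisphere W, so the sign is −
Point 3:
  φ: split at 2 digits → 40° and 38.30959′; 40 + 38.30959/60 = 40.638493
  S → negative
  λ: split at 3 digits → 064° and 16.4522′; 64 + 16.4522/60 = 64.274203
  E → positive
Point 4:
  φ: split at 2 digits → 67° and 26.8533′; 67 + 26.8533/60 = 67.447555
  S ⇒ negate
  λ: split at 3 digits → 127° and 32.787′; 127 + 32.787/60 = 127.546450
  W ⇒ negate

1. 84.89346, -93.86726
2. -53.29523, -137.37918
3. -40.63849, 64.27420
4. -67.44756, -127.54645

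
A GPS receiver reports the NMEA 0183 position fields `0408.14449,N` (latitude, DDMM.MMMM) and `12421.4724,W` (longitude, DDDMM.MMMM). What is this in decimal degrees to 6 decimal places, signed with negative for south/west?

φ: split at 2 digits → 04° and 8.14449′; 4 + 8.14449/60 = 4.1357415
N ⇒ keep positive
Lon: split at 3 digits → 124° and 21.4724′; 124 + 21.4724/60 = 124.3578733
W → negative

4.135742, -124.357873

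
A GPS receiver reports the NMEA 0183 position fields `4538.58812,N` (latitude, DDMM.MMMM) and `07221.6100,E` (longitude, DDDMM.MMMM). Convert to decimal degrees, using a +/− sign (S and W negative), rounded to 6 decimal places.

45.643135, 72.360167

Lat: degrees = first 2 digits = 45, minutes = 38.58812; 45 + 38.58812/60 = 45.6431353
N ⇒ keep positive
λ: degrees = first 3 digits = 72, minutes = 21.61; 72 + 21.61/60 = 72.3601667
E → positive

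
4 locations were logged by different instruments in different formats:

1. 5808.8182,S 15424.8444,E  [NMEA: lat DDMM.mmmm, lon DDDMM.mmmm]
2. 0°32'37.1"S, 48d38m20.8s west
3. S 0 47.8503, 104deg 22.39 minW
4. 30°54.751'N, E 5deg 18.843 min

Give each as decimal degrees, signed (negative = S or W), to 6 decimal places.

1. -58.146970, 154.414073
2. -0.543639, -48.639111
3. -0.797505, -104.373167
4. 30.912517, 5.314050

Point 1:
  Latitude: degrees = first 2 digits = 58, minutes = 8.8182; 58 + 8.8182/60 = 58.1469700
  S ⇒ negate
  Lon: split at 3 digits → 154° and 24.8444′; 154 + 24.8444/60 = 154.4140733
  E ⇒ keep positive
Point 2:
  Latitude: 32′ + 37.1″ = 32.61833′; 0 + 32.61833/60 = 0.5436389
  S ⇒ negate
  Longitude: 48 + 38/60 + 20.8/3600 = 48.6391111
  W → negative
Point 3:
  Lat: 47.8503′ = 0.797505°; total 0.7975050
  hemisphere S, so the sign is −
  Lon: 104 + 22.39/60 = 104.3731667
  hemisphere W, so the sign is −
Point 4:
  Latitude: 30 + 54.751/60 = 30.9125167
  N → positive
  Lon: 18.843′ = 0.314050°; total 5.3140500
  E ⇒ keep positive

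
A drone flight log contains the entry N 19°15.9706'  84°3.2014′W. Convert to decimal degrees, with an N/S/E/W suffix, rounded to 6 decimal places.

19.266177° N, 84.053357° W

φ: 19 + 15.9706/60 = 19.2661767
Lon: 84 + 3.2014/60 = 84.0533567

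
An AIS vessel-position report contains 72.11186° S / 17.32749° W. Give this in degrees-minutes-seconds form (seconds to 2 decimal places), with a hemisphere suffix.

72°06′42.70″ S, 17°19′38.96″ W

Lat: 0.111860° → 6.71160′; 0.71160 × 60 = 42.6960″
λ: whole degrees 17; 19.64940′ → 19′ and 38.9640″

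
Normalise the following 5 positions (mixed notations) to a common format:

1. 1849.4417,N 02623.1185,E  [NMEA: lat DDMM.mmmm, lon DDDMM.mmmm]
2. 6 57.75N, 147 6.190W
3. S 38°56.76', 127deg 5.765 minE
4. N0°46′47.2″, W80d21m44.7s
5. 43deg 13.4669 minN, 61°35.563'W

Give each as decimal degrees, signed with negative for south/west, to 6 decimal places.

1. 18.824028, 26.385308
2. 6.962500, -147.103167
3. -38.946000, 127.096083
4. 0.779778, -80.362417
5. 43.224448, -61.592717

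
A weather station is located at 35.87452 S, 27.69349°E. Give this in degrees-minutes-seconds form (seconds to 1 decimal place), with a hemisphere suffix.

35°52′28.3″ S, 27°41′36.6″ E

Lat: whole degrees 35; 52.47120′ → 52′ and 28.272″
Longitude: 0.693490 × 60 = 41.60940′ → 41′, remainder × 60 = 36.564″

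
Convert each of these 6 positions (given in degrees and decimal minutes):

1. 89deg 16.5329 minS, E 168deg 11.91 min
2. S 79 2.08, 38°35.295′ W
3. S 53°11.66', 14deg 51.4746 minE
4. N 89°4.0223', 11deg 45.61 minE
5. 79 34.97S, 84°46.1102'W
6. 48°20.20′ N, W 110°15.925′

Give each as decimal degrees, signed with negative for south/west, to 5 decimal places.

1. -89.27555, 168.19850
2. -79.03467, -38.58825
3. -53.19433, 14.85791
4. 89.06704, 11.76017
5. -79.58283, -84.76850
6. 48.33667, -110.26542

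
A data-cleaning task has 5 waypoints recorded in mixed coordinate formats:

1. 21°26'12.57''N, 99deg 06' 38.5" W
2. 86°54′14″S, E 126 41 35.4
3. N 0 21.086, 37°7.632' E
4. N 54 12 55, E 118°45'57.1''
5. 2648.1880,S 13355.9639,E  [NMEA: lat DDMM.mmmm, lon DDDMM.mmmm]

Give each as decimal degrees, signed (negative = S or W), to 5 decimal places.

1. 21.43683, -99.11069
2. -86.90389, 126.69317
3. 0.35143, 37.12720
4. 54.21528, 118.76586
5. -26.80313, 133.93273

Point 1:
  Lat: 21 + 26/60 + 12.57/3600 = 21.436825
  N ⇒ keep positive
  Longitude: 99° + 6/60 + 38.5/3600 = 99 + 0.100000 + 0.010694 = 99.110694
  hemisphere W, so the sign is −
Point 2:
  φ: 54′ + 14″ = 54.23333′; 86 + 54.23333/60 = 86.903889
  S → negative
  λ: 126 + 41/60 + 35.4/3600 = 126.693167
  E → positive
Point 3:
  Latitude: 21.086′ = 0.351433°; total 0.351433
  N → positive
  λ: 7.632′ = 0.127200°; total 37.127200
  E → positive
Point 4:
  Latitude: 12′ + 55″ = 12.91667′; 54 + 12.91667/60 = 54.215278
  N → positive
  Lon: 45′ + 57.1″ = 45.95167′; 118 + 45.95167/60 = 118.765861
  E ⇒ keep positive
Point 5:
  Lat: degrees = first 2 digits = 26, minutes = 48.188; 26 + 48.188/60 = 26.803133
  S → negative
  Longitude: split at 3 digits → 133° and 55.9639′; 133 + 55.9639/60 = 133.932732
  E ⇒ keep positive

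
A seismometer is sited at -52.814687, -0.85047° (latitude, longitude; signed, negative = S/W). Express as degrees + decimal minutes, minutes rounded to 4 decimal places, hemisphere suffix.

52° 48.8812′ S, 0° 51.0282′ W

Latitude is negative → S; |value| = 52.814687
Lat: fractional part 0.814687 → 48.881220 minutes
Longitude is negative → W; |value| = 0.850470
Longitude: fractional part 0.850470 → 51.028200 minutes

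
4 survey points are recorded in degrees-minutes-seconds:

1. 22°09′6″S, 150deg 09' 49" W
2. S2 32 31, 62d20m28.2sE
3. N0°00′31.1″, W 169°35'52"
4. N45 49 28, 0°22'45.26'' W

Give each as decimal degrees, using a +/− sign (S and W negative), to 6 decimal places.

1. -22.151667, -150.163611
2. -2.541944, 62.341167
3. 0.008639, -169.597778
4. 45.824444, -0.379239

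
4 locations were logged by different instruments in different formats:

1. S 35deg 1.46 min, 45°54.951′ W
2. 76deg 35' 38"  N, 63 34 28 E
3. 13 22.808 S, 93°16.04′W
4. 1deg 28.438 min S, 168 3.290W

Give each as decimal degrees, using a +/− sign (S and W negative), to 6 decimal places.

Point 1:
  φ: 35 + 1.46/60 = 35.0243333
  hemisphere S, so the sign is −
  λ: 45 + 54.951/60 = 45.9158500
  W → negative
Point 2:
  φ: 35′ + 38″ = 35.63333′; 76 + 35.63333/60 = 76.5938889
  N → positive
  Longitude: 34′ + 28″ = 34.46667′; 63 + 34.46667/60 = 63.5744444
  E → positive
Point 3:
  Latitude: 22.808′ = 0.380133°; total 13.3801333
  hemisphere S, so the sign is −
  Longitude: 16.04′ = 0.267333°; total 93.2673333
  hemisphere W, so the sign is −
Point 4:
  φ: 28.438′ = 0.473967°; total 1.4739667
  S → negative
  Longitude: 168 + 3.29/60 = 168.0548333
  W → negative

1. -35.024333, -45.915850
2. 76.593889, 63.574444
3. -13.380133, -93.267333
4. -1.473967, -168.054833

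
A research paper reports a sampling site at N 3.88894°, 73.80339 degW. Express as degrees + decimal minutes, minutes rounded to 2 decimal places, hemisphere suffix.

3° 53.34′ N, 73° 48.20′ W

Lat: fractional part 0.888940 → 53.3364 minutes
Lon: minutes = (73.803390 − 73) × 60 = 48.2034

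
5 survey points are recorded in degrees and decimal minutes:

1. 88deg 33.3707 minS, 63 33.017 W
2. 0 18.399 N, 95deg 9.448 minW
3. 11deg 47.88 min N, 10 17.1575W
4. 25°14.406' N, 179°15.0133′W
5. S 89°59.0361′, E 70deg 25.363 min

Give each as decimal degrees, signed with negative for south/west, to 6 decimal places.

Point 1:
  Lat: 33.3707′ = 0.556178°; total 88.5561783
  S → negative
  Lon: 63 + 33.017/60 = 63.5502833
  W → negative
Point 2:
  Latitude: 18.399′ = 0.306650°; total 0.3066500
  N ⇒ keep positive
  Longitude: 95 + 9.448/60 = 95.1574667
  hemisphere W, so the sign is −
Point 3:
  φ: 11 + 47.88/60 = 11.7980000
  N ⇒ keep positive
  λ: 17.1575′ = 0.285958°; total 10.2859583
  hemisphere W, so the sign is −
Point 4:
  Lat: 14.406′ = 0.240100°; total 25.2401000
  N → positive
  λ: 179 + 15.0133/60 = 179.2502217
  W → negative
Point 5:
  φ: 59.0361′ = 0.983935°; total 89.9839350
  S → negative
  Longitude: 25.363′ = 0.422717°; total 70.4227167
  E → positive

1. -88.556178, -63.550283
2. 0.306650, -95.157467
3. 11.798000, -10.285958
4. 25.240100, -179.250222
5. -89.983935, 70.422717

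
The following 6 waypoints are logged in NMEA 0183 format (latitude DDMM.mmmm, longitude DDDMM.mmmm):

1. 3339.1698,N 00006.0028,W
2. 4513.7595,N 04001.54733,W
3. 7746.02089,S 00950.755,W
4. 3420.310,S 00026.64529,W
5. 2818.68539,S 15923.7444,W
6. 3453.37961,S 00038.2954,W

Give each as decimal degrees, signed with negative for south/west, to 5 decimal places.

Point 1:
  φ: degrees = first 2 digits = 33, minutes = 39.1698; 33 + 39.1698/60 = 33.652830
  N → positive
  λ: split at 3 digits → 000° and 6.0028′; 0 + 6.0028/60 = 0.100047
  W ⇒ negate
Point 2:
  Latitude: degrees = first 2 digits = 45, minutes = 13.7595; 45 + 13.7595/60 = 45.229325
  N → positive
  Longitude: degrees = first 3 digits = 40, minutes = 1.54733; 40 + 1.54733/60 = 40.025789
  W → negative
Point 3:
  Lat: split at 2 digits → 77° and 46.02089′; 77 + 46.02089/60 = 77.767015
  S ⇒ negate
  λ: degrees = first 3 digits = 9, minutes = 50.755; 9 + 50.755/60 = 9.845917
  W ⇒ negate
Point 4:
  φ: degrees = first 2 digits = 34, minutes = 20.31; 34 + 20.31/60 = 34.338500
  hemisphere S, so the sign is −
  λ: split at 3 digits → 000° and 26.64529′; 0 + 26.64529/60 = 0.444088
  W → negative
Point 5:
  Latitude: split at 2 digits → 28° and 18.68539′; 28 + 18.68539/60 = 28.311423
  S ⇒ negate
  λ: degrees = first 3 digits = 159, minutes = 23.7444; 159 + 23.7444/60 = 159.395740
  W → negative
Point 6:
  φ: degrees = first 2 digits = 34, minutes = 53.37961; 34 + 53.37961/60 = 34.889660
  S ⇒ negate
  λ: split at 3 digits → 000° and 38.2954′; 0 + 38.2954/60 = 0.638257
  W → negative

1. 33.65283, -0.10005
2. 45.22933, -40.02579
3. -77.76701, -9.84592
4. -34.33850, -0.44409
5. -28.31142, -159.39574
6. -34.88966, -0.63826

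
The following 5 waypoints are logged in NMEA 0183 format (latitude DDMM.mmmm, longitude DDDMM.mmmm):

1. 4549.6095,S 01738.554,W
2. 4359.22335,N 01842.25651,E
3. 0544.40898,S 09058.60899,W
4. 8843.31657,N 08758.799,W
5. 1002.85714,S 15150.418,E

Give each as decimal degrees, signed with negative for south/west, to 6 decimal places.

1. -45.826825, -17.642567
2. 43.987056, 18.704275
3. -5.740150, -90.976817
4. 88.721943, -87.979983
5. -10.047619, 151.840300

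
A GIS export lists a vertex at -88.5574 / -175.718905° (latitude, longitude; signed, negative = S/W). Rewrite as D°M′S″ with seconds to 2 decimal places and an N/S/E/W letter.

Latitude is negative → S; |value| = 88.557400
Lat: whole degrees 88; 33.44400′ → 33′ and 26.6400″
Longitude is negative → W; |value| = 175.718905
Longitude: whole degrees 175; 43.13430′ → 43′ and 8.0580″

88°33′26.64″ S, 175°43′8.06″ W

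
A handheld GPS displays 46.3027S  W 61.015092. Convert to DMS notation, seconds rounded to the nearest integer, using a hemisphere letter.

46°18′10″ S, 61°00′54″ W

φ: 0.302700 × 60 = 18.16200′ → 18′, remainder × 60 = 9.72″
λ: 0.015092 × 60 = 0.90552′ → 0′, remainder × 60 = 54.33″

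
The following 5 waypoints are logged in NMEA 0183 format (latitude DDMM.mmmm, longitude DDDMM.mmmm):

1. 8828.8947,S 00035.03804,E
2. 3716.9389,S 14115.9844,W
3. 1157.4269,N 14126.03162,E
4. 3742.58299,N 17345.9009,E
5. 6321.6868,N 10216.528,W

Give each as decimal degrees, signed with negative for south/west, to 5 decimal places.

1. -88.48158, 0.58397
2. -37.28232, -141.26641
3. 11.95712, 141.43386
4. 37.70972, 173.76502
5. 63.36145, -102.27547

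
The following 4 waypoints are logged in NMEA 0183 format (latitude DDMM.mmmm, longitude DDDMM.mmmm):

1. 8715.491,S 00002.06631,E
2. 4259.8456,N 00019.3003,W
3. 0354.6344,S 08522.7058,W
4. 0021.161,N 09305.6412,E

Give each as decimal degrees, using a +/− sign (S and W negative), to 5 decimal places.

Point 1:
  φ: degrees = first 2 digits = 87, minutes = 15.491; 87 + 15.491/60 = 87.258183
  S → negative
  λ: split at 3 digits → 000° and 2.06631′; 0 + 2.06631/60 = 0.034439
  E ⇒ keep positive
Point 2:
  Latitude: split at 2 digits → 42° and 59.8456′; 42 + 59.8456/60 = 42.997427
  N → positive
  Lon: split at 3 digits → 000° and 19.3003′; 0 + 19.3003/60 = 0.321672
  W → negative
Point 3:
  φ: degrees = first 2 digits = 3, minutes = 54.6344; 3 + 54.6344/60 = 3.910573
  S → negative
  Lon: degrees = first 3 digits = 85, minutes = 22.7058; 85 + 22.7058/60 = 85.378430
  W ⇒ negate
Point 4:
  φ: degrees = first 2 digits = 0, minutes = 21.161; 0 + 21.161/60 = 0.352683
  N → positive
  Lon: split at 3 digits → 093° and 5.6412′; 93 + 5.6412/60 = 93.094020
  E → positive

1. -87.25818, 0.03444
2. 42.99743, -0.32167
3. -3.91057, -85.37843
4. 0.35268, 93.09402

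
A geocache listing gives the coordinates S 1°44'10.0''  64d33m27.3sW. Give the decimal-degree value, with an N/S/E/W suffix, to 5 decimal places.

1.73611° S, 64.55758° W

Lat: 1 + 44/60 + 10/3600 = 1.736111
Lon: 33′ + 27.3″ = 33.45500′; 64 + 33.45500/60 = 64.557583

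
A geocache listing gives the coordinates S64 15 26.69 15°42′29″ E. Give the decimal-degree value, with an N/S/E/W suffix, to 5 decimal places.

φ: 15′ + 26.69″ = 15.44483′; 64 + 15.44483/60 = 64.257414
λ: 15 + 42/60 + 29/3600 = 15.708056

64.25741° S, 15.70806° E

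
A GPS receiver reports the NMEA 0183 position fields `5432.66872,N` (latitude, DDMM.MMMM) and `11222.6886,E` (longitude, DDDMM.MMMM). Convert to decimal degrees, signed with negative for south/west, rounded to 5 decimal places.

Latitude: degrees = first 2 digits = 54, minutes = 32.66872; 54 + 32.66872/60 = 54.544479
N ⇒ keep positive
λ: split at 3 digits → 112° and 22.6886′; 112 + 22.6886/60 = 112.378143
E ⇒ keep positive

54.54448, 112.37814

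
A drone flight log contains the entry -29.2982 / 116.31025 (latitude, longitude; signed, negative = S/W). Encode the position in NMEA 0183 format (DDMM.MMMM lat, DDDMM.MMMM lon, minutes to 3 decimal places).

2917.892,S / 11618.615,E

Latitude is negative → S; |value| = 29.298200
Lat: 29° + 0.298200 × 60 = 29° 17.89200′
Longitude: minutes = (116.310250 − 116) × 60 = 18.61500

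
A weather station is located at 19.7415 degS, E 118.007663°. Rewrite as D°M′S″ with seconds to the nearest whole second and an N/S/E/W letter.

φ: 0.741500° → 44.49000′; 0.49000 × 60 = 29.40″
Lon: 0.007663 × 60 = 0.45978′ → 0′, remainder × 60 = 27.59″

19°44′29″ S, 118°00′28″ E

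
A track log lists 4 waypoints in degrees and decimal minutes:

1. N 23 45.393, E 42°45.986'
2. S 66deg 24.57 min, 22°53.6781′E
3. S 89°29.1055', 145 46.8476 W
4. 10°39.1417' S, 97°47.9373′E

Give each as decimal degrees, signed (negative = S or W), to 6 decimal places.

1. 23.756550, 42.766433
2. -66.409500, 22.894635
3. -89.485092, -145.780793
4. -10.652362, 97.798955

Point 1:
  φ: 45.393′ = 0.756550°; total 23.7565500
  N ⇒ keep positive
  Lon: 45.986′ = 0.766433°; total 42.7664333
  E → positive
Point 2:
  Latitude: 66 + 24.57/60 = 66.4095000
  S ⇒ negate
  Longitude: 53.6781′ = 0.894635°; total 22.8946350
  E → positive
Point 3:
  Latitude: 29.1055′ = 0.485092°; total 89.4850917
  hemisphere S, so the sign is −
  Longitude: 46.8476′ = 0.780793°; total 145.7807933
  hemisphere W, so the sign is −
Point 4:
  Lat: 39.1417′ = 0.652362°; total 10.6523617
  S ⇒ negate
  Longitude: 97 + 47.9373/60 = 97.7989550
  E → positive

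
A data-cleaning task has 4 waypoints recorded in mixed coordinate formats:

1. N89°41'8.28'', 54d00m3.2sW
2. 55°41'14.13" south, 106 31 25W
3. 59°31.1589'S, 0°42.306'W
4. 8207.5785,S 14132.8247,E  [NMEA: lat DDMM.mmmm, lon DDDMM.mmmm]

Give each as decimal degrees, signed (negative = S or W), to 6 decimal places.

1. 89.685633, -54.000889
2. -55.687258, -106.523611
3. -59.519315, -0.705100
4. -82.126308, 141.547078

Point 1:
  φ: 89 + 41/60 + 8.28/3600 = 89.6856333
  N → positive
  Lon: 0′ + 3.2″ = 0.05333′; 54 + 0.05333/60 = 54.0008889
  hemisphere W, so the sign is −
Point 2:
  Lat: 55° + 41/60 + 14.13/3600 = 55 + 0.683333 + 0.003925 = 55.6872583
  S → negative
  Longitude: 31′ + 25″ = 31.41667′; 106 + 31.41667/60 = 106.5236111
  hemisphere W, so the sign is −
Point 3:
  φ: 59 + 31.1589/60 = 59.5193150
  S → negative
  Longitude: 0 + 42.306/60 = 0.7051000
  W → negative
Point 4:
  Lat: degrees = first 2 digits = 82, minutes = 7.5785; 82 + 7.5785/60 = 82.1263083
  S ⇒ negate
  λ: degrees = first 3 digits = 141, minutes = 32.8247; 141 + 32.8247/60 = 141.5470783
  E → positive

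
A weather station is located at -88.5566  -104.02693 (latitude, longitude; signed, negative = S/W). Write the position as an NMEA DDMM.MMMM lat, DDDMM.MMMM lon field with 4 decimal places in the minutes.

8833.3960,S / 10401.6158,W

Latitude is negative → S; |value| = 88.556600
φ: fractional part 0.556600 → 33.396000 minutes
Longitude is negative → W; |value| = 104.026930
Lon: fractional part 0.026930 → 1.615800 minutes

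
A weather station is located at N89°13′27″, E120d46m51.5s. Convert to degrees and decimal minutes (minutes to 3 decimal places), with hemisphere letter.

89° 13.450′ N, 120° 46.858′ E

φ: 13 + 27/60 = 13.45000′
Longitude: 46 + 51.5/60 = 46.85833′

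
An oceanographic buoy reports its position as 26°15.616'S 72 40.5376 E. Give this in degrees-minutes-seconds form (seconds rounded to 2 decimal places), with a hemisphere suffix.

26°15′36.96″ S, 72°40′32.26″ E

Latitude: fractional minutes 0.61600 × 60 = 36.9600″
λ: fractional minutes 0.53760 × 60 = 32.2560″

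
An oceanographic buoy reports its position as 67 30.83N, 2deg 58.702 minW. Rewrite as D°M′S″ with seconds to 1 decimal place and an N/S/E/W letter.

67°30′49.8″ N, 2°58′42.1″ W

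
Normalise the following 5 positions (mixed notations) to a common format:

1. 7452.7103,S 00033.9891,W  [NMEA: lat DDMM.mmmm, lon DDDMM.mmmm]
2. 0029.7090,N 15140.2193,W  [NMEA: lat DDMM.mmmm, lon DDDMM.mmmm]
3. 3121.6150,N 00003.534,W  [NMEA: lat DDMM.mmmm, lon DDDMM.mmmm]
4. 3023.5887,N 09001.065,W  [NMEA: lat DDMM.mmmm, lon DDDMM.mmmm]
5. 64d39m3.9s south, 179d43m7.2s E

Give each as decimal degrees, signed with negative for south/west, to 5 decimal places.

1. -74.87851, -0.56649
2. 0.49515, -151.67032
3. 31.36025, -0.05890
4. 30.39315, -90.01775
5. -64.65108, 179.71867

Point 1:
  φ: degrees = first 2 digits = 74, minutes = 52.7103; 74 + 52.7103/60 = 74.878505
  hemisphere S, so the sign is −
  Longitude: degrees = first 3 digits = 0, minutes = 33.9891; 0 + 33.9891/60 = 0.566485
  W ⇒ negate
Point 2:
  Lat: degrees = first 2 digits = 0, minutes = 29.709; 0 + 29.709/60 = 0.495150
  N → positive
  Lon: split at 3 digits → 151° and 40.2193′; 151 + 40.2193/60 = 151.670322
  W → negative
Point 3:
  Latitude: split at 2 digits → 31° and 21.615′; 31 + 21.615/60 = 31.360250
  N ⇒ keep positive
  λ: degrees = first 3 digits = 0, minutes = 3.534; 0 + 3.534/60 = 0.058900
  W ⇒ negate
Point 4:
  φ: split at 2 digits → 30° and 23.5887′; 30 + 23.5887/60 = 30.393145
  N ⇒ keep positive
  Lon: degrees = first 3 digits = 90, minutes = 1.065; 90 + 1.065/60 = 90.017750
  hemisphere W, so the sign is −
Point 5:
  φ: 64° + 39/60 + 3.9/3600 = 64 + 0.650000 + 0.001083 = 64.651083
  S ⇒ negate
  λ: 179 + 43/60 + 7.2/3600 = 179.718667
  E → positive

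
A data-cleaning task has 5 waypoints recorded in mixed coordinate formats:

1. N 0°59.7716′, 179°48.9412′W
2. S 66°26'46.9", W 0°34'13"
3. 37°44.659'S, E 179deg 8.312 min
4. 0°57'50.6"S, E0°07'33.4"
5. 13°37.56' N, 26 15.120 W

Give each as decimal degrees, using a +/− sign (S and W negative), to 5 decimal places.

1. 0.99619, -179.81569
2. -66.44636, -0.57028
3. -37.74432, 179.13853
4. -0.96406, 0.12594
5. 13.62600, -26.25200

Point 1:
  Latitude: 0 + 59.7716/60 = 0.996193
  N ⇒ keep positive
  λ: 179 + 48.9412/60 = 179.815687
  hemisphere W, so the sign is −
Point 2:
  φ: 66° + 26/60 + 46.9/3600 = 66 + 0.433333 + 0.013028 = 66.446361
  hemisphere S, so the sign is −
  Longitude: 34′ + 13″ = 34.21667′; 0 + 34.21667/60 = 0.570278
  W → negative
Point 3:
  φ: 44.659′ = 0.744317°; total 37.744317
  S ⇒ negate
  Lon: 8.312′ = 0.138533°; total 179.138533
  E ⇒ keep positive
Point 4:
  Latitude: 0° + 57/60 + 50.6/3600 = 0 + 0.950000 + 0.014056 = 0.964056
  hemisphere S, so the sign is −
  Longitude: 0 + 7/60 + 33.4/3600 = 0.125944
  E ⇒ keep positive
Point 5:
  φ: 13 + 37.56/60 = 13.626000
  N ⇒ keep positive
  Lon: 26 + 15.12/60 = 26.252000
  hemisphere W, so the sign is −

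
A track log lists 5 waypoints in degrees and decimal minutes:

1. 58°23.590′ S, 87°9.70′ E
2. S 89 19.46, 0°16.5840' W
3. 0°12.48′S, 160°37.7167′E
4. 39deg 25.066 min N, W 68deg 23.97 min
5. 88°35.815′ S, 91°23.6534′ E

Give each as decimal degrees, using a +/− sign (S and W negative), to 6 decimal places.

1. -58.393167, 87.161667
2. -89.324333, -0.276400
3. -0.208000, 160.628612
4. 39.417767, -68.399500
5. -88.596917, 91.394223

Point 1:
  Lat: 58 + 23.59/60 = 58.3931667
  hemisphere S, so the sign is −
  λ: 9.7′ = 0.161667°; total 87.1616667
  E → positive
Point 2:
  φ: 89 + 19.46/60 = 89.3243333
  hemisphere S, so the sign is −
  λ: 0 + 16.584/60 = 0.2764000
  W → negative
Point 3:
  φ: 0 + 12.48/60 = 0.2080000
  S → negative
  λ: 37.7167′ = 0.628612°; total 160.6286117
  E ⇒ keep positive
Point 4:
  Lat: 25.066′ = 0.417767°; total 39.4177667
  N → positive
  Longitude: 68 + 23.97/60 = 68.3995000
  hemisphere W, so the sign is −
Point 5:
  Latitude: 88 + 35.815/60 = 88.5969167
  S ⇒ negate
  Lon: 23.6534′ = 0.394223°; total 91.3942233
  E → positive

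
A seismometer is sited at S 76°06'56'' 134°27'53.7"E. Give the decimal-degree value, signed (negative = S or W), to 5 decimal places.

-76.11556, 134.46492

φ: 6′ + 56″ = 6.93333′; 76 + 6.93333/60 = 76.115556
hemisphere S, so the sign is −
Lon: 27′ + 53.7″ = 27.89500′; 134 + 27.89500/60 = 134.464917
E → positive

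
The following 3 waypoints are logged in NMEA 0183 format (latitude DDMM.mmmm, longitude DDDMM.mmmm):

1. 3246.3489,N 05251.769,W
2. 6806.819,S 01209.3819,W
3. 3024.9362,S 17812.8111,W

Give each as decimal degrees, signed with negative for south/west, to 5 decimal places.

Point 1:
  φ: degrees = first 2 digits = 32, minutes = 46.3489; 32 + 46.3489/60 = 32.772482
  N ⇒ keep positive
  Lon: split at 3 digits → 052° and 51.769′; 52 + 51.769/60 = 52.862817
  hemisphere W, so the sign is −
Point 2:
  Latitude: degrees = first 2 digits = 68, minutes = 6.819; 68 + 6.819/60 = 68.113650
  S ⇒ negate
  λ: split at 3 digits → 012° and 9.3819′; 12 + 9.3819/60 = 12.156365
  hemisphere W, so the sign is −
Point 3:
  φ: split at 2 digits → 30° and 24.9362′; 30 + 24.9362/60 = 30.415603
  hemisphere S, so the sign is −
  λ: split at 3 digits → 178° and 12.8111′; 178 + 12.8111/60 = 178.213518
  hemisphere W, so the sign is −

1. 32.77248, -52.86282
2. -68.11365, -12.15637
3. -30.41560, -178.21352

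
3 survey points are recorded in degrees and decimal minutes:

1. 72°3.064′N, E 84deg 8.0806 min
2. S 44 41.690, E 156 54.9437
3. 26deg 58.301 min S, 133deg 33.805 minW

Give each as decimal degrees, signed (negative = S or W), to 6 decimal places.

1. 72.051067, 84.134677
2. -44.694833, 156.915728
3. -26.971683, -133.563417

Point 1:
  Lat: 72 + 3.064/60 = 72.0510667
  N → positive
  λ: 84 + 8.0806/60 = 84.1346767
  E ⇒ keep positive
Point 2:
  Latitude: 44 + 41.69/60 = 44.6948333
  hemisphere S, so the sign is −
  λ: 156 + 54.9437/60 = 156.9157283
  E → positive
Point 3:
  φ: 26 + 58.301/60 = 26.9716833
  S ⇒ negate
  λ: 33.805′ = 0.563417°; total 133.5634167
  W ⇒ negate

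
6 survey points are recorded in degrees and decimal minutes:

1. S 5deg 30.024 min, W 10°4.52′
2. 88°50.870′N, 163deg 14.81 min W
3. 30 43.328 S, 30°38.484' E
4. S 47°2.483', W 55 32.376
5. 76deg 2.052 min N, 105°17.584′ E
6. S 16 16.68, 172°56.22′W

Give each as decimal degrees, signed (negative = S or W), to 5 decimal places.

Point 1:
  Lat: 5 + 30.024/60 = 5.500400
  S ⇒ negate
  λ: 10 + 4.52/60 = 10.075333
  W → negative
Point 2:
  Lat: 50.87′ = 0.847833°; total 88.847833
  N ⇒ keep positive
  Longitude: 163 + 14.81/60 = 163.246833
  W ⇒ negate
Point 3:
  Latitude: 30 + 43.328/60 = 30.722133
  hemisphere S, so the sign is −
  Lon: 38.484′ = 0.641400°; total 30.641400
  E → positive
Point 4:
  Latitude: 47 + 2.483/60 = 47.041383
  S ⇒ negate
  Longitude: 55 + 32.376/60 = 55.539600
  hemisphere W, so the sign is −
Point 5:
  Latitude: 2.052′ = 0.034200°; total 76.034200
  N → positive
  Lon: 17.584′ = 0.293067°; total 105.293067
  E → positive
Point 6:
  Latitude: 16 + 16.68/60 = 16.278000
  S → negative
  Longitude: 56.22′ = 0.937000°; total 172.937000
  W → negative

1. -5.50040, -10.07533
2. 88.84783, -163.24683
3. -30.72213, 30.64140
4. -47.04138, -55.53960
5. 76.03420, 105.29307
6. -16.27800, -172.93700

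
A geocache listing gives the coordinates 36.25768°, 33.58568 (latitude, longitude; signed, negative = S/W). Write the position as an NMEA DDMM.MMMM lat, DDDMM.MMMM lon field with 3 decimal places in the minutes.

Latitude: minutes = (36.257680 − 36) × 60 = 15.46080
Lon: fractional part 0.585680 → 35.14080 minutes

3615.461,N / 03335.141,E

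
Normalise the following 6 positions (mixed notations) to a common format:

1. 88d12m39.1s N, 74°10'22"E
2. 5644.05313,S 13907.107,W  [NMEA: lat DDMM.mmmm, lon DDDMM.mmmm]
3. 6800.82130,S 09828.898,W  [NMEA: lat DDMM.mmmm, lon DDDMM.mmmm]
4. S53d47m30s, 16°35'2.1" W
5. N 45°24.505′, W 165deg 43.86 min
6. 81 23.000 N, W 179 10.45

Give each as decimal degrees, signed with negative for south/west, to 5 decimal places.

1. 88.21086, 74.17278
2. -56.73422, -139.11845
3. -68.01369, -98.48163
4. -53.79167, -16.58392
5. 45.40842, -165.73100
6. 81.38333, -179.17417

Point 1:
  φ: 88 + 12/60 + 39.1/3600 = 88.210861
  N ⇒ keep positive
  Longitude: 10′ + 22″ = 10.36667′; 74 + 10.36667/60 = 74.172778
  E → positive
Point 2:
  Lat: split at 2 digits → 56° and 44.05313′; 56 + 44.05313/60 = 56.734219
  hemisphere S, so the sign is −
  Lon: split at 3 digits → 139° and 7.107′; 139 + 7.107/60 = 139.118450
  W ⇒ negate
Point 3:
  Latitude: degrees = first 2 digits = 68, minutes = 0.8213; 68 + 0.8213/60 = 68.013688
  S → negative
  Lon: split at 3 digits → 098° and 28.898′; 98 + 28.898/60 = 98.481633
  hemisphere W, so the sign is −
Point 4:
  Latitude: 53° + 47/60 + 30/3600 = 53 + 0.783333 + 0.008333 = 53.791667
  hemisphere S, so the sign is −
  Lon: 16 + 35/60 + 2.1/3600 = 16.583917
  W ⇒ negate
Point 5:
  Lat: 45 + 24.505/60 = 45.408417
  N ⇒ keep positive
  λ: 165 + 43.86/60 = 165.731000
  W → negative
Point 6:
  Lat: 81 + 23/60 = 81.383333
  N ⇒ keep positive
  Longitude: 10.45′ = 0.174167°; total 179.174167
  W ⇒ negate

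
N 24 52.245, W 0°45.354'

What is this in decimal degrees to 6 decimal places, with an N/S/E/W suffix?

Latitude: 24 + 52.245/60 = 24.8707500
λ: 45.354′ = 0.755900°; total 0.7559000

24.870750° N, 0.755900° W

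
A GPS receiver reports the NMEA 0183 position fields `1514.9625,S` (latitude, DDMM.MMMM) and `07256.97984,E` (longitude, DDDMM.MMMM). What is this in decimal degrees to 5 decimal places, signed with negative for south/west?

-15.24938, 72.94966

φ: degrees = first 2 digits = 15, minutes = 14.9625; 15 + 14.9625/60 = 15.249375
S → negative
Lon: degrees = first 3 digits = 72, minutes = 56.97984; 72 + 56.97984/60 = 72.949664
E ⇒ keep positive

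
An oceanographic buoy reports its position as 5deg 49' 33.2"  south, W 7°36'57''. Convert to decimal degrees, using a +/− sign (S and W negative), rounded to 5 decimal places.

-5.82589, -7.61583

φ: 49′ + 33.2″ = 49.55333′; 5 + 49.55333/60 = 5.825889
hemisphere S, so the sign is −
Longitude: 36′ + 57″ = 36.95000′; 7 + 36.95000/60 = 7.615833
W → negative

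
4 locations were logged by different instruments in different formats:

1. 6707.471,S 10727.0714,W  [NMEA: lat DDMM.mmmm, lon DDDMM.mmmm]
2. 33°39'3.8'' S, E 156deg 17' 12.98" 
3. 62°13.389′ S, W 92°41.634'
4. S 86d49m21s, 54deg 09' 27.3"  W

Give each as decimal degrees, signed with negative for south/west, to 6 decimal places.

1. -67.124517, -107.451190
2. -33.651056, 156.286939
3. -62.223150, -92.693900
4. -86.822500, -54.157583

Point 1:
  Lat: degrees = first 2 digits = 67, minutes = 7.471; 67 + 7.471/60 = 67.1245167
  S → negative
  Longitude: degrees = first 3 digits = 107, minutes = 27.0714; 107 + 27.0714/60 = 107.4511900
  W → negative
Point 2:
  Lat: 39′ + 3.8″ = 39.06333′; 33 + 39.06333/60 = 33.6510556
  S → negative
  Lon: 156 + 17/60 + 12.98/3600 = 156.2869389
  E ⇒ keep positive
Point 3:
  φ: 62 + 13.389/60 = 62.2231500
  S → negative
  λ: 92 + 41.634/60 = 92.6939000
  W ⇒ negate
Point 4:
  Lat: 49′ + 21″ = 49.35000′; 86 + 49.35000/60 = 86.8225000
  S → negative
  Longitude: 54° + 9/60 + 27.3/3600 = 54 + 0.150000 + 0.007583 = 54.1575833
  hemisphere W, so the sign is −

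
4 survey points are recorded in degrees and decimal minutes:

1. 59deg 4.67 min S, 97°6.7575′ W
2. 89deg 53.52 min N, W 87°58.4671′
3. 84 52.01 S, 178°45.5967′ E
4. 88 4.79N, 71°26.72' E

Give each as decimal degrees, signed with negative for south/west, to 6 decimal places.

Point 1:
  Latitude: 4.67′ = 0.077833°; total 59.0778333
  S ⇒ negate
  λ: 97 + 6.7575/60 = 97.1126250
  W ⇒ negate
Point 2:
  Lat: 53.52′ = 0.892000°; total 89.8920000
  N → positive
  Lon: 58.4671′ = 0.974452°; total 87.9744517
  W → negative
Point 3:
  Latitude: 84 + 52.01/60 = 84.8668333
  S ⇒ negate
  Lon: 45.5967′ = 0.759945°; total 178.7599450
  E ⇒ keep positive
Point 4:
  Lat: 4.79′ = 0.079833°; total 88.0798333
  N → positive
  Longitude: 71 + 26.72/60 = 71.4453333
  E → positive

1. -59.077833, -97.112625
2. 89.892000, -87.974452
3. -84.866833, 178.759945
4. 88.079833, 71.445333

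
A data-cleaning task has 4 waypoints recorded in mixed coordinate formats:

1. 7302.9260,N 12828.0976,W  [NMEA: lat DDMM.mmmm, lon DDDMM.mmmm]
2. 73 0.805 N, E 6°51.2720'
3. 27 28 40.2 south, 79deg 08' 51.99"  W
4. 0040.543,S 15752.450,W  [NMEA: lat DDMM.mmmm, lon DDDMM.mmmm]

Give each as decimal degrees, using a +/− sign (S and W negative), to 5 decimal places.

Point 1:
  φ: split at 2 digits → 73° and 2.926′; 73 + 2.926/60 = 73.048767
  N ⇒ keep positive
  λ: split at 3 digits → 128° and 28.0976′; 128 + 28.0976/60 = 128.468293
  W ⇒ negate
Point 2:
  Lat: 0.805′ = 0.013417°; total 73.013417
  N → positive
  Longitude: 6 + 51.272/60 = 6.854533
  E → positive
Point 3:
  Latitude: 28′ + 40.2″ = 28.67000′; 27 + 28.67000/60 = 27.477833
  hemisphere S, so the sign is −
  λ: 79° + 8/60 + 51.99/3600 = 79 + 0.133333 + 0.014442 = 79.147775
  W → negative
Point 4:
  Lat: degrees = first 2 digits = 0, minutes = 40.543; 0 + 40.543/60 = 0.675717
  S ⇒ negate
  Longitude: split at 3 digits → 157° and 52.45′; 157 + 52.45/60 = 157.874167
  hemisphere W, so the sign is −

1. 73.04877, -128.46829
2. 73.01342, 6.85453
3. -27.47783, -79.14778
4. -0.67572, -157.87417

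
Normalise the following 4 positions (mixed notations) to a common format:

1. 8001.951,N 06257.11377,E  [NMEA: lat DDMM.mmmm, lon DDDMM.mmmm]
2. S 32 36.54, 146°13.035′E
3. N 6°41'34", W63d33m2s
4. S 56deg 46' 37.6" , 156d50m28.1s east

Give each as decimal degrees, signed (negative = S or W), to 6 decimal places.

1. 80.032517, 62.951896
2. -32.609000, 146.217250
3. 6.692778, -63.550556
4. -56.777111, 156.841139

Point 1:
  Latitude: split at 2 digits → 80° and 1.951′; 80 + 1.951/60 = 80.0325167
  N → positive
  Longitude: split at 3 digits → 062° and 57.11377′; 62 + 57.11377/60 = 62.9518962
  E ⇒ keep positive
Point 2:
  Latitude: 32 + 36.54/60 = 32.6090000
  hemisphere S, so the sign is −
  Longitude: 13.035′ = 0.217250°; total 146.2172500
  E ⇒ keep positive
Point 3:
  Lat: 41′ + 34″ = 41.56667′; 6 + 41.56667/60 = 6.6927778
  N → positive
  Lon: 63° + 33/60 + 2/3600 = 63 + 0.550000 + 0.000556 = 63.5505556
  W → negative
Point 4:
  Latitude: 46′ + 37.6″ = 46.62667′; 56 + 46.62667/60 = 56.7771111
  hemisphere S, so the sign is −
  Longitude: 156° + 50/60 + 28.1/3600 = 156 + 0.833333 + 0.007806 = 156.8411389
  E ⇒ keep positive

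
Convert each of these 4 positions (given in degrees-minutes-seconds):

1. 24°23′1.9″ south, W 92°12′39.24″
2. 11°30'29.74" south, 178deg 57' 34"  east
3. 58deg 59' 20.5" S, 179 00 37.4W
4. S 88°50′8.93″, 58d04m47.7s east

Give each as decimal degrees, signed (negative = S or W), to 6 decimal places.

Point 1:
  Lat: 24 + 23/60 + 1.9/3600 = 24.3838611
  S → negative
  λ: 92 + 12/60 + 39.24/3600 = 92.2109000
  hemisphere W, so the sign is −
Point 2:
  φ: 11° + 30/60 + 29.74/3600 = 11 + 0.500000 + 0.008261 = 11.5082611
  S → negative
  λ: 178 + 57/60 + 34/3600 = 178.9594444
  E ⇒ keep positive
Point 3:
  Latitude: 58° + 59/60 + 20.5/3600 = 58 + 0.983333 + 0.005694 = 58.9890278
  S ⇒ negate
  Lon: 0′ + 37.4″ = 0.62333′; 179 + 0.62333/60 = 179.0103889
  W → negative
Point 4:
  φ: 88 + 50/60 + 8.93/3600 = 88.8358139
  hemisphere S, so the sign is −
  Lon: 58 + 4/60 + 47.7/3600 = 58.0799167
  E ⇒ keep positive

1. -24.383861, -92.210900
2. -11.508261, 178.959444
3. -58.989028, -179.010389
4. -88.835814, 58.079917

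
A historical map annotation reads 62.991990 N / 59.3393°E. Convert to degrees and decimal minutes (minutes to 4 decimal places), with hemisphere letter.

Latitude: fractional part 0.991990 → 59.519400 minutes
λ: 59° + 0.339300 × 60 = 59° 20.358000′

62° 59.5194′ N, 59° 20.3580′ E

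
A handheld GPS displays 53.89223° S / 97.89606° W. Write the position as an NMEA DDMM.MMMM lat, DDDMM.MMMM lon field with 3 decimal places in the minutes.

5353.534,S / 09753.764,W

Latitude: minutes = (53.892230 − 53) × 60 = 53.53380
λ: fractional part 0.896060 → 53.76360 minutes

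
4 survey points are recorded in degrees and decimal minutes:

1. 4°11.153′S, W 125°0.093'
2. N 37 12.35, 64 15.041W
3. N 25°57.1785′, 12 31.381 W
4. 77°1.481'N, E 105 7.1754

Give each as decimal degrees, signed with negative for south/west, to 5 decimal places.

Point 1:
  φ: 11.153′ = 0.185883°; total 4.185883
  S ⇒ negate
  Longitude: 125 + 0.093/60 = 125.001550
  W ⇒ negate
Point 2:
  φ: 37 + 12.35/60 = 37.205833
  N → positive
  Longitude: 15.041′ = 0.250683°; total 64.250683
  hemisphere W, so the sign is −
Point 3:
  Lat: 57.1785′ = 0.952975°; total 25.952975
  N ⇒ keep positive
  Lon: 12 + 31.381/60 = 12.523017
  hemisphere W, so the sign is −
Point 4:
  Latitude: 1.481′ = 0.024683°; total 77.024683
  N → positive
  λ: 7.1754′ = 0.119590°; total 105.119590
  E → positive

1. -4.18588, -125.00155
2. 37.20583, -64.25068
3. 25.95298, -12.52302
4. 77.02468, 105.11959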